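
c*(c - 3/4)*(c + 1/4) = c^3 - c^2/2 - 3*c/16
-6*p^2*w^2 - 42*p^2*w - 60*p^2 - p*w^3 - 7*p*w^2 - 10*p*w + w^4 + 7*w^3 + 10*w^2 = (-3*p + w)*(2*p + w)*(w + 2)*(w + 5)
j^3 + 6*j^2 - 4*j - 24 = (j - 2)*(j + 2)*(j + 6)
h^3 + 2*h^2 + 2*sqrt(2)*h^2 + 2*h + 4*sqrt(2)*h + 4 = (h + 2)*(h + sqrt(2))^2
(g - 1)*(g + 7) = g^2 + 6*g - 7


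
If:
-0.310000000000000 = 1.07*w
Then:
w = -0.29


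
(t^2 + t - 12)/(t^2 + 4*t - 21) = (t + 4)/(t + 7)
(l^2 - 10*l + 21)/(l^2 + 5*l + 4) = (l^2 - 10*l + 21)/(l^2 + 5*l + 4)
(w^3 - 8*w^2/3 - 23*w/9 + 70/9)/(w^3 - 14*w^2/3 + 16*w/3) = (9*w^2 - 6*w - 35)/(3*w*(3*w - 8))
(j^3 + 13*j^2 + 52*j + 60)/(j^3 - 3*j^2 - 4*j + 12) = (j^2 + 11*j + 30)/(j^2 - 5*j + 6)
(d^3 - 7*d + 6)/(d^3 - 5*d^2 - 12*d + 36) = (d - 1)/(d - 6)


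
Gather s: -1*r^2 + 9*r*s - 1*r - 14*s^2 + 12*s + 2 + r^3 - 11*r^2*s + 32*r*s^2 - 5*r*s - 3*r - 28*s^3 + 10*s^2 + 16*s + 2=r^3 - r^2 - 4*r - 28*s^3 + s^2*(32*r - 4) + s*(-11*r^2 + 4*r + 28) + 4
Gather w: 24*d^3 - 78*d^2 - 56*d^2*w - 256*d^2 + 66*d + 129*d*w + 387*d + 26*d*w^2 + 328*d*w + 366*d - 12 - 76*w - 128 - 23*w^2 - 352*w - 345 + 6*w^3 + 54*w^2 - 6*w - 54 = 24*d^3 - 334*d^2 + 819*d + 6*w^3 + w^2*(26*d + 31) + w*(-56*d^2 + 457*d - 434) - 539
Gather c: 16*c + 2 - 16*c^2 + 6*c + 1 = -16*c^2 + 22*c + 3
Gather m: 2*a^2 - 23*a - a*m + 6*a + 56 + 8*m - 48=2*a^2 - 17*a + m*(8 - a) + 8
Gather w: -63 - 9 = -72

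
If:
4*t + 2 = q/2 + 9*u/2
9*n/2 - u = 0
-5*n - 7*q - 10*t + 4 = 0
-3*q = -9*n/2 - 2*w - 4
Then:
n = -11*w/136 - 1/34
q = 445*w/816 + 263/204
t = -557*w/1632 - 199/408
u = -99*w/272 - 9/68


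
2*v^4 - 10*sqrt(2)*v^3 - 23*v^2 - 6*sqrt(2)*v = v*(v - 6*sqrt(2))*(sqrt(2)*v + 1)^2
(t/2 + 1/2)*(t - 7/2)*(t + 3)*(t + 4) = t^4/2 + 9*t^3/4 - 9*t^2/2 - 109*t/4 - 21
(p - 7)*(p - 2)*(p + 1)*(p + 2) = p^4 - 6*p^3 - 11*p^2 + 24*p + 28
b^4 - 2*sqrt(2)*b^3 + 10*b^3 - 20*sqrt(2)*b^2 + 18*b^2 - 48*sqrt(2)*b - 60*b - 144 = (b + 4)*(b + 6)*(b - 3*sqrt(2))*(b + sqrt(2))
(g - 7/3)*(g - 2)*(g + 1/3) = g^3 - 4*g^2 + 29*g/9 + 14/9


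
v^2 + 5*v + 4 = (v + 1)*(v + 4)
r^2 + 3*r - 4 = (r - 1)*(r + 4)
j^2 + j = j*(j + 1)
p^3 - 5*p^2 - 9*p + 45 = (p - 5)*(p - 3)*(p + 3)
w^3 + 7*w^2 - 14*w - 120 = (w - 4)*(w + 5)*(w + 6)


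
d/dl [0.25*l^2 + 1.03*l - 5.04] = 0.5*l + 1.03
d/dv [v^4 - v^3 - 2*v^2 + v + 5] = 4*v^3 - 3*v^2 - 4*v + 1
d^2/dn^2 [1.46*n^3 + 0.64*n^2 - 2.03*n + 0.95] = 8.76*n + 1.28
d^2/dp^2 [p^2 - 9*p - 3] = 2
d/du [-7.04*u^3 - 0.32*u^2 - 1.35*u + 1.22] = -21.12*u^2 - 0.64*u - 1.35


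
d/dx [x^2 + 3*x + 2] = 2*x + 3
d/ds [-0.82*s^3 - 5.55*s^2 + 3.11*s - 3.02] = -2.46*s^2 - 11.1*s + 3.11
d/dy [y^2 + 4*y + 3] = 2*y + 4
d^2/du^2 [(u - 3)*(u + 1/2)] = 2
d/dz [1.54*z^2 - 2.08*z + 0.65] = 3.08*z - 2.08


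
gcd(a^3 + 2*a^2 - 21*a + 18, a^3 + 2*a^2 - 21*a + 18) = a^3 + 2*a^2 - 21*a + 18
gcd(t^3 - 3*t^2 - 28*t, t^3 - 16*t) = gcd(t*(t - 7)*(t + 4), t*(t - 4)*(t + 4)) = t^2 + 4*t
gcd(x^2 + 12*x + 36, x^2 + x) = 1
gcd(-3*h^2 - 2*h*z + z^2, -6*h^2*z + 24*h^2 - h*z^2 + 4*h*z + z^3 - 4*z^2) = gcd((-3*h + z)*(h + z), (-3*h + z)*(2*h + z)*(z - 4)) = -3*h + z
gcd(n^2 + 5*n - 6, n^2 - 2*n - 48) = n + 6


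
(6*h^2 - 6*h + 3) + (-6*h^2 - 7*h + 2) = 5 - 13*h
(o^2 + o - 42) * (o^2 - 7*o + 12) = o^4 - 6*o^3 - 37*o^2 + 306*o - 504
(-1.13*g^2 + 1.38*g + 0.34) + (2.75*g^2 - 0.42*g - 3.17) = 1.62*g^2 + 0.96*g - 2.83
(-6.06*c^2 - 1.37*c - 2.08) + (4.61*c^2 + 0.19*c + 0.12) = -1.45*c^2 - 1.18*c - 1.96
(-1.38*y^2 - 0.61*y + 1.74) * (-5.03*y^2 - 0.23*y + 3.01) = 6.9414*y^4 + 3.3857*y^3 - 12.7657*y^2 - 2.2363*y + 5.2374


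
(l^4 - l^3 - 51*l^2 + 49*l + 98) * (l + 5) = l^5 + 4*l^4 - 56*l^3 - 206*l^2 + 343*l + 490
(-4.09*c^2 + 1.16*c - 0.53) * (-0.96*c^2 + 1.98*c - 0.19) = 3.9264*c^4 - 9.2118*c^3 + 3.5827*c^2 - 1.2698*c + 0.1007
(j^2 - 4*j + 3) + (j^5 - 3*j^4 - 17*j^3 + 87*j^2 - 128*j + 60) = j^5 - 3*j^4 - 17*j^3 + 88*j^2 - 132*j + 63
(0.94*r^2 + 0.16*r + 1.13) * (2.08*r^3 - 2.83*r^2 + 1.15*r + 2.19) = 1.9552*r^5 - 2.3274*r^4 + 2.9786*r^3 - 0.9553*r^2 + 1.6499*r + 2.4747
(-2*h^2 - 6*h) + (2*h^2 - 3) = -6*h - 3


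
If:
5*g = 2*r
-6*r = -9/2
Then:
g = 3/10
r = 3/4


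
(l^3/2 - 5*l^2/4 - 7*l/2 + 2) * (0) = 0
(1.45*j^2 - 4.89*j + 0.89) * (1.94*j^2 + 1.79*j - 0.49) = 2.813*j^4 - 6.8911*j^3 - 7.737*j^2 + 3.9892*j - 0.4361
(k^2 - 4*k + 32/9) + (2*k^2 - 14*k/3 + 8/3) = 3*k^2 - 26*k/3 + 56/9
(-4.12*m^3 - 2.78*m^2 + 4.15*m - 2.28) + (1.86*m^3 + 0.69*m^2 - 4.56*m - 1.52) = -2.26*m^3 - 2.09*m^2 - 0.409999999999999*m - 3.8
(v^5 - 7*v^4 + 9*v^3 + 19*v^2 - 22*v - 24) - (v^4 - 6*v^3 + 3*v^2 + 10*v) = v^5 - 8*v^4 + 15*v^3 + 16*v^2 - 32*v - 24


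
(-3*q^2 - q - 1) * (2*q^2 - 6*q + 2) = -6*q^4 + 16*q^3 - 2*q^2 + 4*q - 2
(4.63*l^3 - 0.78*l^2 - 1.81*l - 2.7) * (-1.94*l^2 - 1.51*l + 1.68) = -8.9822*l^5 - 5.4781*l^4 + 12.4676*l^3 + 6.6607*l^2 + 1.0362*l - 4.536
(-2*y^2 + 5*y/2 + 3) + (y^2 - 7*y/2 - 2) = -y^2 - y + 1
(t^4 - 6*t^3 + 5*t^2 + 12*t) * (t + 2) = t^5 - 4*t^4 - 7*t^3 + 22*t^2 + 24*t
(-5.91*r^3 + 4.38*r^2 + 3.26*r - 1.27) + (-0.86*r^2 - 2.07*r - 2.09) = -5.91*r^3 + 3.52*r^2 + 1.19*r - 3.36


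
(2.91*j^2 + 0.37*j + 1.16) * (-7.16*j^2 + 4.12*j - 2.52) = -20.8356*j^4 + 9.34*j^3 - 14.1144*j^2 + 3.8468*j - 2.9232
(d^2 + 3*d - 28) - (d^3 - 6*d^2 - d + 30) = -d^3 + 7*d^2 + 4*d - 58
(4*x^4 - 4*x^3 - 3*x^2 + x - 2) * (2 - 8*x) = -32*x^5 + 40*x^4 + 16*x^3 - 14*x^2 + 18*x - 4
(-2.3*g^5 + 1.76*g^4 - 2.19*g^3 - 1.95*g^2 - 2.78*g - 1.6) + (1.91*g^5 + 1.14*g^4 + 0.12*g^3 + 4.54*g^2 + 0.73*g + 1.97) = -0.39*g^5 + 2.9*g^4 - 2.07*g^3 + 2.59*g^2 - 2.05*g + 0.37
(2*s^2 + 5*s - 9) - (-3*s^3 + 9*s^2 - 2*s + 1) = 3*s^3 - 7*s^2 + 7*s - 10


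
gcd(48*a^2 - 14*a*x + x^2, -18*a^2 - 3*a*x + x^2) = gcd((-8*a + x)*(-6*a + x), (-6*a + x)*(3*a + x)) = -6*a + x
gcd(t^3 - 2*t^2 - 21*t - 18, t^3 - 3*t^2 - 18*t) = t^2 - 3*t - 18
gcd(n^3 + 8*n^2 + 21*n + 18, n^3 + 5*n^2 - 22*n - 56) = n + 2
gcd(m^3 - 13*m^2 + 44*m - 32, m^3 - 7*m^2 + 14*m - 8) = m^2 - 5*m + 4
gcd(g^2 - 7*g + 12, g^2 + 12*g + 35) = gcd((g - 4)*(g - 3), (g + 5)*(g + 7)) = 1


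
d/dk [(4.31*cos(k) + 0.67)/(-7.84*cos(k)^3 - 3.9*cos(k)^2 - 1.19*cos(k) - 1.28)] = (-67.5808*cos(k)^3 - 32.5674*cos(k)^2 - 5.226*cos(k) + 4.7195)*sin(k)/(61.4656*cos(k)^6 + 61.152*cos(k)^5 + 33.8692*cos(k)^4 + 29.3524*cos(k)^3 + 11.4001*cos(k)^2 + 3.0464*cos(k) + 1.6384)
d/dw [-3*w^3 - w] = -9*w^2 - 1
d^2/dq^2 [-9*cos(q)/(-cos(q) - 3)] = 27*(cos(q)^2 - 3*cos(q) - 2)/(cos(q) + 3)^3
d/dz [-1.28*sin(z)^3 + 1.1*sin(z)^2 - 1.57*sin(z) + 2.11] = (-3.84*sin(z)^2 + 2.2*sin(z) - 1.57)*cos(z)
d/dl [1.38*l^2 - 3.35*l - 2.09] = 2.76*l - 3.35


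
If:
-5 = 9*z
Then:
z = -5/9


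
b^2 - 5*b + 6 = (b - 3)*(b - 2)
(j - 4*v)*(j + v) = j^2 - 3*j*v - 4*v^2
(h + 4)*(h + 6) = h^2 + 10*h + 24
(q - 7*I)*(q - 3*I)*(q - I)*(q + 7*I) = q^4 - 4*I*q^3 + 46*q^2 - 196*I*q - 147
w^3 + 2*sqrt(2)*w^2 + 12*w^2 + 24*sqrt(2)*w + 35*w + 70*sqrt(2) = (w + 5)*(w + 7)*(w + 2*sqrt(2))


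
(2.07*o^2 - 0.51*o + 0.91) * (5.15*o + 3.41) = 10.6605*o^3 + 4.4322*o^2 + 2.9474*o + 3.1031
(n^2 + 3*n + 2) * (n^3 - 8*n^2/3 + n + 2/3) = n^5 + n^4/3 - 5*n^3 - 5*n^2/3 + 4*n + 4/3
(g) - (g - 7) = 7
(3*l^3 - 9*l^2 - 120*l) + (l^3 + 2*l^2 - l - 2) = 4*l^3 - 7*l^2 - 121*l - 2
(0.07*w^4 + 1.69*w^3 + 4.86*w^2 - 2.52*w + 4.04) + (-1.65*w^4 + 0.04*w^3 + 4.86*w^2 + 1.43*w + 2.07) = -1.58*w^4 + 1.73*w^3 + 9.72*w^2 - 1.09*w + 6.11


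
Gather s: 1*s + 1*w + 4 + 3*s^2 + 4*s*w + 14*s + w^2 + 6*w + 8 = 3*s^2 + s*(4*w + 15) + w^2 + 7*w + 12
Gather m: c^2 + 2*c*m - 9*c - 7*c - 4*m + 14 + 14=c^2 - 16*c + m*(2*c - 4) + 28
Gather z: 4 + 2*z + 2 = 2*z + 6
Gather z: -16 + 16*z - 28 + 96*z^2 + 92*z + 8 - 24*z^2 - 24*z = 72*z^2 + 84*z - 36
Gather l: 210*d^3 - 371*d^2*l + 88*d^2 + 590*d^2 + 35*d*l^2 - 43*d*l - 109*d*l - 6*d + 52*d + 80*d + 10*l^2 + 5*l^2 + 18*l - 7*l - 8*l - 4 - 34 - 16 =210*d^3 + 678*d^2 + 126*d + l^2*(35*d + 15) + l*(-371*d^2 - 152*d + 3) - 54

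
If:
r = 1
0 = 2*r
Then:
No Solution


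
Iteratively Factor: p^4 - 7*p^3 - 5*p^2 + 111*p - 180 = (p - 3)*(p^3 - 4*p^2 - 17*p + 60) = (p - 3)^2*(p^2 - p - 20) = (p - 3)^2*(p + 4)*(p - 5)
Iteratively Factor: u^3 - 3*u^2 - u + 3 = (u - 3)*(u^2 - 1) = (u - 3)*(u - 1)*(u + 1)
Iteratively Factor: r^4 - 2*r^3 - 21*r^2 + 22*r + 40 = (r + 4)*(r^3 - 6*r^2 + 3*r + 10) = (r + 1)*(r + 4)*(r^2 - 7*r + 10) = (r - 2)*(r + 1)*(r + 4)*(r - 5)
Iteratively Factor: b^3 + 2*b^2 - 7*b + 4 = (b - 1)*(b^2 + 3*b - 4) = (b - 1)*(b + 4)*(b - 1)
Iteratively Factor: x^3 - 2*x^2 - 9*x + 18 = (x - 2)*(x^2 - 9) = (x - 2)*(x + 3)*(x - 3)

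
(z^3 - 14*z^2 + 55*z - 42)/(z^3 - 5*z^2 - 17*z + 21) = (z - 6)/(z + 3)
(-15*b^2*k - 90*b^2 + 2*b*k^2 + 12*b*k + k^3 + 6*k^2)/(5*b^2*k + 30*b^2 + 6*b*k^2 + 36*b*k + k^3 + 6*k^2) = (-3*b + k)/(b + k)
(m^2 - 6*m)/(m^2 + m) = (m - 6)/(m + 1)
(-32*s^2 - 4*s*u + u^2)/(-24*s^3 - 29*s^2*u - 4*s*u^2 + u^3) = (4*s + u)/(3*s^2 + 4*s*u + u^2)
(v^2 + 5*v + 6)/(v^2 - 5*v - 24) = (v + 2)/(v - 8)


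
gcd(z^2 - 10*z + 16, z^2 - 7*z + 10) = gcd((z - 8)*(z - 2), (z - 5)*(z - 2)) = z - 2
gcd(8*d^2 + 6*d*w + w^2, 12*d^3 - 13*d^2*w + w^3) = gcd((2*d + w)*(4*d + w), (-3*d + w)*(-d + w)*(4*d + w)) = 4*d + w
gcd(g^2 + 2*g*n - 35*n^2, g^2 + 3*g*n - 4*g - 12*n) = 1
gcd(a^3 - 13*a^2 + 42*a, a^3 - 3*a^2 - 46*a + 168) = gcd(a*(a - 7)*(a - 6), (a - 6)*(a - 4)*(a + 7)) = a - 6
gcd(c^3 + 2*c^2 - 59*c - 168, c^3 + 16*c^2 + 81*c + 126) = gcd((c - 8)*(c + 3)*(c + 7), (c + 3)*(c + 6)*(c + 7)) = c^2 + 10*c + 21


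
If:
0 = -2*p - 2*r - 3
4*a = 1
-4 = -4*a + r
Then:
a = 1/4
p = 3/2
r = -3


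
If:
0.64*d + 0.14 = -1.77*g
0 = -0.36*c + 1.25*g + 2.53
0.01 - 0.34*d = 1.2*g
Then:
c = 8.16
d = -1.12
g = 0.32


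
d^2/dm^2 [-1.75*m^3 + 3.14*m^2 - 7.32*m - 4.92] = 6.28 - 10.5*m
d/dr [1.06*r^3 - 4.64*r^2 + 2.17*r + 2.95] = 3.18*r^2 - 9.28*r + 2.17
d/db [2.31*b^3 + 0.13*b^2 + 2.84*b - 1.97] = 6.93*b^2 + 0.26*b + 2.84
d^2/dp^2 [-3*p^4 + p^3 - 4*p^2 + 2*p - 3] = -36*p^2 + 6*p - 8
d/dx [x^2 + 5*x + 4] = 2*x + 5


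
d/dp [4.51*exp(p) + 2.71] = 4.51*exp(p)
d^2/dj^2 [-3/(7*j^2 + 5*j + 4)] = 6*(49*j^2 + 35*j - (14*j + 5)^2 + 28)/(7*j^2 + 5*j + 4)^3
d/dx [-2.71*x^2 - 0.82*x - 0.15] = -5.42*x - 0.82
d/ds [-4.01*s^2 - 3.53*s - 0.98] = -8.02*s - 3.53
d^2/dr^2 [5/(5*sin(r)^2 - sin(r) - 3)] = 5*(100*sin(r)^4 - 15*sin(r)^3 - 89*sin(r)^2 + 27*sin(r) - 32)/(-5*sin(r)^2 + sin(r) + 3)^3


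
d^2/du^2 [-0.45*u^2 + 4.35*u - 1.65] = -0.900000000000000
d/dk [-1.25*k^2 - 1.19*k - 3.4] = -2.5*k - 1.19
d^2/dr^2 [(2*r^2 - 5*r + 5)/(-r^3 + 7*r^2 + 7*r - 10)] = 2*(-2*r^6 + 15*r^5 - 177*r^4 + 798*r^3 - 1350*r^2 + 465*r - 445)/(r^9 - 21*r^8 + 126*r^7 - 19*r^6 - 1302*r^5 + 21*r^4 + 2897*r^3 - 630*r^2 - 2100*r + 1000)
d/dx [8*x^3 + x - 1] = 24*x^2 + 1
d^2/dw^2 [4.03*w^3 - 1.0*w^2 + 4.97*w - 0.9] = 24.18*w - 2.0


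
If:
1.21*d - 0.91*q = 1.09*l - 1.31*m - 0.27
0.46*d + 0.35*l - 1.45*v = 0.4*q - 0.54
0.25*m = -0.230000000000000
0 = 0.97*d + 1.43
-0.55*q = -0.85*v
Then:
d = -1.47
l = -1.98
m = -0.92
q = -0.62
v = -0.40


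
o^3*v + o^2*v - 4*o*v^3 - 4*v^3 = (o - 2*v)*(o + 2*v)*(o*v + v)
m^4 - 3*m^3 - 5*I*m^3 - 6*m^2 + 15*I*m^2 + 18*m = m*(m - 3)*(m - 3*I)*(m - 2*I)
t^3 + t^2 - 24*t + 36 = (t - 3)*(t - 2)*(t + 6)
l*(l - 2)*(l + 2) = l^3 - 4*l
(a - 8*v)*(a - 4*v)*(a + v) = a^3 - 11*a^2*v + 20*a*v^2 + 32*v^3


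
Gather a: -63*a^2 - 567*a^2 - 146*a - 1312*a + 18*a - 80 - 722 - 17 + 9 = -630*a^2 - 1440*a - 810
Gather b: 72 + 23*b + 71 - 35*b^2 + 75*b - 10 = -35*b^2 + 98*b + 133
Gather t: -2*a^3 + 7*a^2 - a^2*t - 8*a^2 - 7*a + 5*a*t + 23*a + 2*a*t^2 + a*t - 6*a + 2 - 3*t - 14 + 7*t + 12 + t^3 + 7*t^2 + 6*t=-2*a^3 - a^2 + 10*a + t^3 + t^2*(2*a + 7) + t*(-a^2 + 6*a + 10)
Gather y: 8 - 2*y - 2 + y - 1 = 5 - y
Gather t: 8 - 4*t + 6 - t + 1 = 15 - 5*t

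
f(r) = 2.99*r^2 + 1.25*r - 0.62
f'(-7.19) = -41.75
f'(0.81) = 6.09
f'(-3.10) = -17.29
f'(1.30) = 9.02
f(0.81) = 2.35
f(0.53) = 0.88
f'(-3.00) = -16.69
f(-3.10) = 24.24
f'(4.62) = 28.88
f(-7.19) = 144.96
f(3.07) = 31.40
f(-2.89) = 20.74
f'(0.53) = 4.42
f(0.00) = -0.62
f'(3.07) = 19.61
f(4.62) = 68.97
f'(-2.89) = -16.03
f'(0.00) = 1.25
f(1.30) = 6.06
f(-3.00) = 22.54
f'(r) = 5.98*r + 1.25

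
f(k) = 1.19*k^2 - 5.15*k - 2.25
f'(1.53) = -1.51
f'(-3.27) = -12.93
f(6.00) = 9.69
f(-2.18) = 14.63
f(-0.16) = -1.40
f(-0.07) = -1.88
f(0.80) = -5.61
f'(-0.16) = -5.53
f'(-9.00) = -26.57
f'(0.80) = -3.25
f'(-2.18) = -10.34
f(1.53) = -7.34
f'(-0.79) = -7.03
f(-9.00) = 140.49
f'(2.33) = 0.40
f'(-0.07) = -5.32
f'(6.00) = 9.13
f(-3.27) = 27.32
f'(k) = 2.38*k - 5.15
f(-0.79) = 2.56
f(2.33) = -7.79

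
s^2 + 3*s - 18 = (s - 3)*(s + 6)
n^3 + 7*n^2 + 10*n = n*(n + 2)*(n + 5)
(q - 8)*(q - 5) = q^2 - 13*q + 40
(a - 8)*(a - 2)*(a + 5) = a^3 - 5*a^2 - 34*a + 80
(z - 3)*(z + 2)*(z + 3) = z^3 + 2*z^2 - 9*z - 18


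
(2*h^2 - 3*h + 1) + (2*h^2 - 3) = 4*h^2 - 3*h - 2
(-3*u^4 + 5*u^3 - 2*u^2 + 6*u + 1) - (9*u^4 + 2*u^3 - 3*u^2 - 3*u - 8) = -12*u^4 + 3*u^3 + u^2 + 9*u + 9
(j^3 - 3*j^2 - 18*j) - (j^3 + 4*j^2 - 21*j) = -7*j^2 + 3*j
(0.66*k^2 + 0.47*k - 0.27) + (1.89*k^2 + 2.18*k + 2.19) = 2.55*k^2 + 2.65*k + 1.92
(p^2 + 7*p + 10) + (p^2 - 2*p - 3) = 2*p^2 + 5*p + 7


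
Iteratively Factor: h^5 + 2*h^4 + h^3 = (h)*(h^4 + 2*h^3 + h^2) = h*(h + 1)*(h^3 + h^2) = h^2*(h + 1)*(h^2 + h) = h^2*(h + 1)^2*(h)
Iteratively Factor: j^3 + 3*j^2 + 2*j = (j + 1)*(j^2 + 2*j) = j*(j + 1)*(j + 2)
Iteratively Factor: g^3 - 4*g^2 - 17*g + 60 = (g - 3)*(g^2 - g - 20) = (g - 3)*(g + 4)*(g - 5)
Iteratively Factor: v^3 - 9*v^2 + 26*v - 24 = (v - 3)*(v^2 - 6*v + 8) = (v - 4)*(v - 3)*(v - 2)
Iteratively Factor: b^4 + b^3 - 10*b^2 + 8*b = (b - 2)*(b^3 + 3*b^2 - 4*b) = (b - 2)*(b + 4)*(b^2 - b) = (b - 2)*(b - 1)*(b + 4)*(b)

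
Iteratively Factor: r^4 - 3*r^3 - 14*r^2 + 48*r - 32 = (r - 1)*(r^3 - 2*r^2 - 16*r + 32) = (r - 4)*(r - 1)*(r^2 + 2*r - 8) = (r - 4)*(r - 1)*(r + 4)*(r - 2)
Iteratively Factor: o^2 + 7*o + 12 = (o + 4)*(o + 3)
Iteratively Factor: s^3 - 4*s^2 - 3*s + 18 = (s + 2)*(s^2 - 6*s + 9) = (s - 3)*(s + 2)*(s - 3)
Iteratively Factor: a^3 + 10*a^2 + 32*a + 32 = (a + 2)*(a^2 + 8*a + 16) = (a + 2)*(a + 4)*(a + 4)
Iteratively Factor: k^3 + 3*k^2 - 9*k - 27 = (k + 3)*(k^2 - 9) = (k + 3)^2*(k - 3)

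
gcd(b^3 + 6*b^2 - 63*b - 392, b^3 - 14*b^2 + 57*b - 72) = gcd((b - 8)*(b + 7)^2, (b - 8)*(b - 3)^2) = b - 8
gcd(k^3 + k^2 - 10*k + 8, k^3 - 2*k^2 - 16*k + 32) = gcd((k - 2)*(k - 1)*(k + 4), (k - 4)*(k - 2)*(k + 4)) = k^2 + 2*k - 8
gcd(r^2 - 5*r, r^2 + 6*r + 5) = 1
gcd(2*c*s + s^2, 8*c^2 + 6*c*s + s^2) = 2*c + s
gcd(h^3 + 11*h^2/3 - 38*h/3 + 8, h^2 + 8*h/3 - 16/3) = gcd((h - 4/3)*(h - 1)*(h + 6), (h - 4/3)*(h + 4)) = h - 4/3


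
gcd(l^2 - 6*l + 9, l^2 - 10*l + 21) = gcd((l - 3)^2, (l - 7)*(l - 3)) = l - 3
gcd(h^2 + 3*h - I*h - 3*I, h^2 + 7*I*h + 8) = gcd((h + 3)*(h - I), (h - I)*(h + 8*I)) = h - I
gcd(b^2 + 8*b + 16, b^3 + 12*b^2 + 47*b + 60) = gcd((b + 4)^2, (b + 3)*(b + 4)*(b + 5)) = b + 4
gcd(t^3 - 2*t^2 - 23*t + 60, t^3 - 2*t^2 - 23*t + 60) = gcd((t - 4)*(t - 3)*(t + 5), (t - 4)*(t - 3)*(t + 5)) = t^3 - 2*t^2 - 23*t + 60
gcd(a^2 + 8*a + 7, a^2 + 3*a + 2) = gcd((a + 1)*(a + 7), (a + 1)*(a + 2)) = a + 1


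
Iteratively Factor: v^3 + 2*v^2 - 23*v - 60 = (v + 4)*(v^2 - 2*v - 15) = (v + 3)*(v + 4)*(v - 5)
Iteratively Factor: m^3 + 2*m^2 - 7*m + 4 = (m + 4)*(m^2 - 2*m + 1) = (m - 1)*(m + 4)*(m - 1)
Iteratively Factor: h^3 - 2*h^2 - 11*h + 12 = (h - 4)*(h^2 + 2*h - 3) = (h - 4)*(h - 1)*(h + 3)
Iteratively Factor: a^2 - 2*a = (a - 2)*(a)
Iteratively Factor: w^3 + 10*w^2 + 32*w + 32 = (w + 2)*(w^2 + 8*w + 16) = (w + 2)*(w + 4)*(w + 4)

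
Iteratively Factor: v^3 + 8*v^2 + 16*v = (v + 4)*(v^2 + 4*v) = (v + 4)^2*(v)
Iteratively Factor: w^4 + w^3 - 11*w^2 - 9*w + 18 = (w + 3)*(w^3 - 2*w^2 - 5*w + 6) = (w + 2)*(w + 3)*(w^2 - 4*w + 3) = (w - 3)*(w + 2)*(w + 3)*(w - 1)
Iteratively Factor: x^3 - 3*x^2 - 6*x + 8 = (x - 1)*(x^2 - 2*x - 8) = (x - 1)*(x + 2)*(x - 4)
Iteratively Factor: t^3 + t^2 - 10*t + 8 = (t - 1)*(t^2 + 2*t - 8) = (t - 1)*(t + 4)*(t - 2)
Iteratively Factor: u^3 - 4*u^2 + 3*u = (u - 1)*(u^2 - 3*u) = (u - 3)*(u - 1)*(u)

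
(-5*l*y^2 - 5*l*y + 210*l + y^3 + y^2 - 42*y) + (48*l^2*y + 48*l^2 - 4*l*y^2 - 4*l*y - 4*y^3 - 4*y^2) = 48*l^2*y + 48*l^2 - 9*l*y^2 - 9*l*y + 210*l - 3*y^3 - 3*y^2 - 42*y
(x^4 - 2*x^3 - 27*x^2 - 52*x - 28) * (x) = x^5 - 2*x^4 - 27*x^3 - 52*x^2 - 28*x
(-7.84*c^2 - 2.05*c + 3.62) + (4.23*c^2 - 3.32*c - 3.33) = -3.61*c^2 - 5.37*c + 0.29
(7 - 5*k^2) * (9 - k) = 5*k^3 - 45*k^2 - 7*k + 63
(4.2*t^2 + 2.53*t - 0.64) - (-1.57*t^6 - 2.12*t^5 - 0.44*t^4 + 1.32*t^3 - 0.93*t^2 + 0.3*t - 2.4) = 1.57*t^6 + 2.12*t^5 + 0.44*t^4 - 1.32*t^3 + 5.13*t^2 + 2.23*t + 1.76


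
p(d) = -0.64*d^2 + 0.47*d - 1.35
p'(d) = 0.47 - 1.28*d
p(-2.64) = -7.05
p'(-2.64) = 3.85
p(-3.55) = -11.08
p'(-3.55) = 5.01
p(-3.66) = -11.64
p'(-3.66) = 5.15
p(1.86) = -2.69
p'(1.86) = -1.91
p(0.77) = -1.37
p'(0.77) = -0.52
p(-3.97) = -13.30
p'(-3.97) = 5.55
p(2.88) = -5.30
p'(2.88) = -3.22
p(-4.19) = -14.56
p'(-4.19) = 5.83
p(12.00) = -87.87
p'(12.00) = -14.89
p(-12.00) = -99.15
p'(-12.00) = 15.83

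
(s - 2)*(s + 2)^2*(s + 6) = s^4 + 8*s^3 + 8*s^2 - 32*s - 48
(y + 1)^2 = y^2 + 2*y + 1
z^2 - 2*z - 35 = (z - 7)*(z + 5)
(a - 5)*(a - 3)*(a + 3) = a^3 - 5*a^2 - 9*a + 45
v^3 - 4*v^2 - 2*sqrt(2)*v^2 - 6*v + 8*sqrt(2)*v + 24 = (v - 4)*(v - 3*sqrt(2))*(v + sqrt(2))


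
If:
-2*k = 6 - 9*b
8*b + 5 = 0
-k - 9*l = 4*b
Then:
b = -5/8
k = -93/16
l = 133/144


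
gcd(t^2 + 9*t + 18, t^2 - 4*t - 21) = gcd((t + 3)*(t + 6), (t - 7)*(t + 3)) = t + 3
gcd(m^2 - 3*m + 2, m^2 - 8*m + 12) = m - 2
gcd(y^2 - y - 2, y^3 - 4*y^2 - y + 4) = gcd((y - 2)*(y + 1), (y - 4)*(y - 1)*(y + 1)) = y + 1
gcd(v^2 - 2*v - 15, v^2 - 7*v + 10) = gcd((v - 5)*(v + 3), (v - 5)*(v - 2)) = v - 5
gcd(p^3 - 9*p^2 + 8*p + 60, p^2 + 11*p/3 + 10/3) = p + 2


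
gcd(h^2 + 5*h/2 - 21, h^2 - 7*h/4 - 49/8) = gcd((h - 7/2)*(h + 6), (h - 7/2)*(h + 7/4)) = h - 7/2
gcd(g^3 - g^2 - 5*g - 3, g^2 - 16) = 1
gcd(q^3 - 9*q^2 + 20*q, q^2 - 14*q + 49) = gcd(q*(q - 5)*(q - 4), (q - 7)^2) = 1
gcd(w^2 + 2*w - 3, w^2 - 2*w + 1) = w - 1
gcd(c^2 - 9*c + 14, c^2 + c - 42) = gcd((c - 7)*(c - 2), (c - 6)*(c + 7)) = 1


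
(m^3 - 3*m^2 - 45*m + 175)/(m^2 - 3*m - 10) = (m^2 + 2*m - 35)/(m + 2)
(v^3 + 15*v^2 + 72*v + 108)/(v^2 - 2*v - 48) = (v^2 + 9*v + 18)/(v - 8)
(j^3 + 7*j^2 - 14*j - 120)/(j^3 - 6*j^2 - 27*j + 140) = (j + 6)/(j - 7)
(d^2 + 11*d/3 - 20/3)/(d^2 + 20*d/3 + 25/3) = (3*d - 4)/(3*d + 5)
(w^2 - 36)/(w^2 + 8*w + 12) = (w - 6)/(w + 2)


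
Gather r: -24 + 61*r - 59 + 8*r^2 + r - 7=8*r^2 + 62*r - 90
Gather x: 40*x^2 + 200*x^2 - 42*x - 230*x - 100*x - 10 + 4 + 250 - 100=240*x^2 - 372*x + 144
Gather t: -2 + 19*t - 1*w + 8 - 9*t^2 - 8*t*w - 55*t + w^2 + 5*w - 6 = -9*t^2 + t*(-8*w - 36) + w^2 + 4*w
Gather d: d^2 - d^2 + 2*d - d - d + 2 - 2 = 0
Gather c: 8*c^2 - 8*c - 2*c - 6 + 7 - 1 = 8*c^2 - 10*c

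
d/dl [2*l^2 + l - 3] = 4*l + 1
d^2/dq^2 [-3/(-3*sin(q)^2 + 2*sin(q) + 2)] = 6*(18*sin(q)^4 - 9*sin(q)^3 - 13*sin(q)^2 + 16*sin(q) - 10)/(-3*sin(q)^2 + 2*sin(q) + 2)^3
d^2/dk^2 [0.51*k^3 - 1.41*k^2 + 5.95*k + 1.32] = 3.06*k - 2.82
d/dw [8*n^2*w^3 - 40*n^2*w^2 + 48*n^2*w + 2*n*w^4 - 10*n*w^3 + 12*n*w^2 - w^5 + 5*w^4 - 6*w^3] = 24*n^2*w^2 - 80*n^2*w + 48*n^2 + 8*n*w^3 - 30*n*w^2 + 24*n*w - 5*w^4 + 20*w^3 - 18*w^2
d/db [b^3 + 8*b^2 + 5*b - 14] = 3*b^2 + 16*b + 5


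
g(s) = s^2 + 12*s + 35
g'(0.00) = 12.00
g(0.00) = 35.00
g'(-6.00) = 0.00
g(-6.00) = -1.00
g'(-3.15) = 5.70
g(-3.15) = 7.12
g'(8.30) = 28.60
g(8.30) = 203.49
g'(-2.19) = 7.62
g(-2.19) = 13.52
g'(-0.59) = 10.82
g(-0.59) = 28.27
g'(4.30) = 20.60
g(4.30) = 105.09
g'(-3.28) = 5.44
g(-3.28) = 6.40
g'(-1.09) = 9.82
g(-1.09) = 23.11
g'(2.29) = 16.58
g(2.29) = 67.72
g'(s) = 2*s + 12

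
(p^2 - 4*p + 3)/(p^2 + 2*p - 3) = (p - 3)/(p + 3)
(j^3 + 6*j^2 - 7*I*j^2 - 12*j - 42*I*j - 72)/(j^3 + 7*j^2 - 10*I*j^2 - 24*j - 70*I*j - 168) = (j^2 + 3*j*(2 - I) - 18*I)/(j^2 + j*(7 - 6*I) - 42*I)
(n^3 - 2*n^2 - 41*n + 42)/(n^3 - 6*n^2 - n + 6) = (n^2 - n - 42)/(n^2 - 5*n - 6)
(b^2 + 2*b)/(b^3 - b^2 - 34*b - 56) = b/(b^2 - 3*b - 28)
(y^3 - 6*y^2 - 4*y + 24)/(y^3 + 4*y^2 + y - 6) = (y^2 - 8*y + 12)/(y^2 + 2*y - 3)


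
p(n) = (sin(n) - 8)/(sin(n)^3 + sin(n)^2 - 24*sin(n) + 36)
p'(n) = (sin(n) - 8)*(-3*sin(n)^2*cos(n) - 2*sin(n)*cos(n) + 24*cos(n))/(sin(n)^3 + sin(n)^2 - 24*sin(n) + 36)^2 + cos(n)/(sin(n)^3 + sin(n)^2 - 24*sin(n) + 36) = (-2*sin(n)^3 + 23*sin(n)^2 + 16*sin(n) - 156)*cos(n)/(sin(n)^3 + sin(n)^2 - 24*sin(n) + 36)^2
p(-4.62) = -0.50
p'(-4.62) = 0.06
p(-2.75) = -0.19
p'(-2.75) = 0.07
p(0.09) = -0.23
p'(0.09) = -0.13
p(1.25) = -0.47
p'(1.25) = -0.17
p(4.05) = -0.16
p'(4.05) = 0.03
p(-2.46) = -0.17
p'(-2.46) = 0.05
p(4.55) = -0.15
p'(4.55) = 0.01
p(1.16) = -0.45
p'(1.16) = -0.20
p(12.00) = -0.17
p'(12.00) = -0.06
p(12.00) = -0.17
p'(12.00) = -0.06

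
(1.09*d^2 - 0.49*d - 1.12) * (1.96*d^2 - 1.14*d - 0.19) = 2.1364*d^4 - 2.203*d^3 - 1.8437*d^2 + 1.3699*d + 0.2128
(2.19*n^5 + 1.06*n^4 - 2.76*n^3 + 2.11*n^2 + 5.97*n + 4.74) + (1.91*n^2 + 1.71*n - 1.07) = 2.19*n^5 + 1.06*n^4 - 2.76*n^3 + 4.02*n^2 + 7.68*n + 3.67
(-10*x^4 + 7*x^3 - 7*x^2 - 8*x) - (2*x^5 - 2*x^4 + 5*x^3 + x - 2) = -2*x^5 - 8*x^4 + 2*x^3 - 7*x^2 - 9*x + 2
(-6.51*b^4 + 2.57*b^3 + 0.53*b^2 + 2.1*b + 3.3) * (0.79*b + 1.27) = -5.1429*b^5 - 6.2374*b^4 + 3.6826*b^3 + 2.3321*b^2 + 5.274*b + 4.191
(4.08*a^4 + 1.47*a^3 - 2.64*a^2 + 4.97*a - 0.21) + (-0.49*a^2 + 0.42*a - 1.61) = 4.08*a^4 + 1.47*a^3 - 3.13*a^2 + 5.39*a - 1.82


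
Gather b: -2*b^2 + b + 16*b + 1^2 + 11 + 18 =-2*b^2 + 17*b + 30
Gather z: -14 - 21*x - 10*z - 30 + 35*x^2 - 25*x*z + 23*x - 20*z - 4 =35*x^2 + 2*x + z*(-25*x - 30) - 48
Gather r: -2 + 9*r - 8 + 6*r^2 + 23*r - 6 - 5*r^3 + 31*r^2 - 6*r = -5*r^3 + 37*r^2 + 26*r - 16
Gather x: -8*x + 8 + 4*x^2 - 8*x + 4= 4*x^2 - 16*x + 12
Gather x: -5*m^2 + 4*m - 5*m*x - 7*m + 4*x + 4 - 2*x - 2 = -5*m^2 - 3*m + x*(2 - 5*m) + 2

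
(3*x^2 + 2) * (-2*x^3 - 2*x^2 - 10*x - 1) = -6*x^5 - 6*x^4 - 34*x^3 - 7*x^2 - 20*x - 2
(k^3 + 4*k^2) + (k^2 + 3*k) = k^3 + 5*k^2 + 3*k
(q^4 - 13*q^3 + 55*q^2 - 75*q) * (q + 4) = q^5 - 9*q^4 + 3*q^3 + 145*q^2 - 300*q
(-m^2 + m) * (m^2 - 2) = -m^4 + m^3 + 2*m^2 - 2*m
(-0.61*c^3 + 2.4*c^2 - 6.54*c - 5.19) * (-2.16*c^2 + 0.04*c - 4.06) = 1.3176*c^5 - 5.2084*c^4 + 16.699*c^3 + 1.2048*c^2 + 26.3448*c + 21.0714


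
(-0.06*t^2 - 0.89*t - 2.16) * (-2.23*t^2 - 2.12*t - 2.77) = 0.1338*t^4 + 2.1119*t^3 + 6.8698*t^2 + 7.0445*t + 5.9832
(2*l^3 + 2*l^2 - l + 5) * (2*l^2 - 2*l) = 4*l^5 - 6*l^3 + 12*l^2 - 10*l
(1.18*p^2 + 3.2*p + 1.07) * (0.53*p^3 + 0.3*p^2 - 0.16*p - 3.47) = 0.6254*p^5 + 2.05*p^4 + 1.3383*p^3 - 4.2856*p^2 - 11.2752*p - 3.7129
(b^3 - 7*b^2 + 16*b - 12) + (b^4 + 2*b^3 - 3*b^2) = b^4 + 3*b^3 - 10*b^2 + 16*b - 12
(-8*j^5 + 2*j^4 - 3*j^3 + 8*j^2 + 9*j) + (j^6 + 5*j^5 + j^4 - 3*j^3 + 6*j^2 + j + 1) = j^6 - 3*j^5 + 3*j^4 - 6*j^3 + 14*j^2 + 10*j + 1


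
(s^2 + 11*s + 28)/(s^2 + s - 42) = (s + 4)/(s - 6)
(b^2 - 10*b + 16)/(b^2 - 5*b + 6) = (b - 8)/(b - 3)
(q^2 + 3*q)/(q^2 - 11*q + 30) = q*(q + 3)/(q^2 - 11*q + 30)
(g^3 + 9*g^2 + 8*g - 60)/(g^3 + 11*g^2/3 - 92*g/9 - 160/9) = 9*(g^2 + 4*g - 12)/(9*g^2 - 12*g - 32)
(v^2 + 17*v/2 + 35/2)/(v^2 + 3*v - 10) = (v + 7/2)/(v - 2)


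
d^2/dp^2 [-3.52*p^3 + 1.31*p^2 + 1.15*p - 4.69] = 2.62 - 21.12*p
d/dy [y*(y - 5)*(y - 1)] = 3*y^2 - 12*y + 5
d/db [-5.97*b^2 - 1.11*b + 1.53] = -11.94*b - 1.11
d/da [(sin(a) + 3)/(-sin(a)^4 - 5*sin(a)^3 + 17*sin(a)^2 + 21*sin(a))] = (3*sin(a)^4 + 22*sin(a)^3 + 28*sin(a)^2 - 102*sin(a) - 63)*cos(a)/((sin(a) - 3)^2*(sin(a) + 1)^2*(sin(a) + 7)^2*sin(a)^2)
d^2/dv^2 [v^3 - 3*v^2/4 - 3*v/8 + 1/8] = 6*v - 3/2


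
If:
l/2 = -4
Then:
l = -8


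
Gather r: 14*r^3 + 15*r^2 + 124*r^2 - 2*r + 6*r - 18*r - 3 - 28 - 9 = 14*r^3 + 139*r^2 - 14*r - 40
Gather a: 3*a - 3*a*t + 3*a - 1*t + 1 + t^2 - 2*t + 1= a*(6 - 3*t) + t^2 - 3*t + 2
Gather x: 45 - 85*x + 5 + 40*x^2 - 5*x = 40*x^2 - 90*x + 50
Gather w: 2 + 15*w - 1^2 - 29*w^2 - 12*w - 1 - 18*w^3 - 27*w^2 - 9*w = -18*w^3 - 56*w^2 - 6*w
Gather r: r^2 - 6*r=r^2 - 6*r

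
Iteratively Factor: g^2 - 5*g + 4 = (g - 1)*(g - 4)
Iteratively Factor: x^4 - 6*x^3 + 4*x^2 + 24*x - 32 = (x - 2)*(x^3 - 4*x^2 - 4*x + 16) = (x - 2)^2*(x^2 - 2*x - 8) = (x - 2)^2*(x + 2)*(x - 4)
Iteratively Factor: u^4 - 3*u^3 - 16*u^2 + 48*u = (u + 4)*(u^3 - 7*u^2 + 12*u) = u*(u + 4)*(u^2 - 7*u + 12) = u*(u - 3)*(u + 4)*(u - 4)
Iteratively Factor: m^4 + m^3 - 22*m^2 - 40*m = (m - 5)*(m^3 + 6*m^2 + 8*m) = m*(m - 5)*(m^2 + 6*m + 8) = m*(m - 5)*(m + 2)*(m + 4)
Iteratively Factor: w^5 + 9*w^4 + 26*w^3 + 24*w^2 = (w)*(w^4 + 9*w^3 + 26*w^2 + 24*w) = w*(w + 2)*(w^3 + 7*w^2 + 12*w) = w*(w + 2)*(w + 4)*(w^2 + 3*w) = w*(w + 2)*(w + 3)*(w + 4)*(w)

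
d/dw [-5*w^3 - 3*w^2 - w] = -15*w^2 - 6*w - 1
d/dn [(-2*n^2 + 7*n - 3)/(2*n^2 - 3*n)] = (-8*n^2 + 12*n - 9)/(n^2*(4*n^2 - 12*n + 9))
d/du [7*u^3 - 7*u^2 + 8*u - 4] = 21*u^2 - 14*u + 8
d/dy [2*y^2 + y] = 4*y + 1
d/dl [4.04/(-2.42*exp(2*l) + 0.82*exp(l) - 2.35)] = (19.5536*exp(l) - 3.3128)*exp(l)/(2.42*exp(2*l) - 0.82*exp(l) + 2.35)^2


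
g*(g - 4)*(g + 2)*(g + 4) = g^4 + 2*g^3 - 16*g^2 - 32*g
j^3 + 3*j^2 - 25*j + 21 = (j - 3)*(j - 1)*(j + 7)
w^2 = w^2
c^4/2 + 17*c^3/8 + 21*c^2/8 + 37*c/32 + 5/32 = (c/2 + 1/2)*(c + 1/4)*(c + 1/2)*(c + 5/2)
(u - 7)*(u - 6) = u^2 - 13*u + 42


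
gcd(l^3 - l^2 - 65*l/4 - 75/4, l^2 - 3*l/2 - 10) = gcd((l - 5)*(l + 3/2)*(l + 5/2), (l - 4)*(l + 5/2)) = l + 5/2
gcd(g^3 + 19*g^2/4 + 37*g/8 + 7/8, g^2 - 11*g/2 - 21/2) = 1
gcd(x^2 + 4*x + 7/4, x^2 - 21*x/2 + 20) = 1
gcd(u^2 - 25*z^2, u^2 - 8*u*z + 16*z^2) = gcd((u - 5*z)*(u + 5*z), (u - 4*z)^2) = 1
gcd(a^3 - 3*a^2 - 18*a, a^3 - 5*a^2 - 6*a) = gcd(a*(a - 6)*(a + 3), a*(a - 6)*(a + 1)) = a^2 - 6*a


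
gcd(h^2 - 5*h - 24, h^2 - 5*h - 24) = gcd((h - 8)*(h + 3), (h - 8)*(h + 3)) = h^2 - 5*h - 24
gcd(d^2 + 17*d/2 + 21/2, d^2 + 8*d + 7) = d + 7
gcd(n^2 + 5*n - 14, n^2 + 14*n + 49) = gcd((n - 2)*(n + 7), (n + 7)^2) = n + 7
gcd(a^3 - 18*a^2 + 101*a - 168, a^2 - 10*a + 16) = a - 8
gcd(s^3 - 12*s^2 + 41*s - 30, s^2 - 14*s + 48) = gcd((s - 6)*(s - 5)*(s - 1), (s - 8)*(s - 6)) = s - 6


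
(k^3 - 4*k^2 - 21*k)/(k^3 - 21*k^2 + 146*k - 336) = k*(k + 3)/(k^2 - 14*k + 48)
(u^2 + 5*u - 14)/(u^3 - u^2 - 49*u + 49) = (u - 2)/(u^2 - 8*u + 7)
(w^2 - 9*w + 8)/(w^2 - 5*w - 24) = (w - 1)/(w + 3)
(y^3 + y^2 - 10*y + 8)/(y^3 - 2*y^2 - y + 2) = (y + 4)/(y + 1)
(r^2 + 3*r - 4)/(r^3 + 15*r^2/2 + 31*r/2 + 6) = 2*(r - 1)/(2*r^2 + 7*r + 3)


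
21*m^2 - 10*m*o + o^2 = (-7*m + o)*(-3*m + o)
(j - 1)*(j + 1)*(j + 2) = j^3 + 2*j^2 - j - 2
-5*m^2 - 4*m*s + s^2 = (-5*m + s)*(m + s)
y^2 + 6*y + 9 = (y + 3)^2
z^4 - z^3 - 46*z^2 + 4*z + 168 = (z - 7)*(z - 2)*(z + 2)*(z + 6)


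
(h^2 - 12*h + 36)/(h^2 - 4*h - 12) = (h - 6)/(h + 2)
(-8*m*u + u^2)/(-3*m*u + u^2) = (8*m - u)/(3*m - u)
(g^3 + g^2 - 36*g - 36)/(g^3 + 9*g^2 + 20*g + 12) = (g - 6)/(g + 2)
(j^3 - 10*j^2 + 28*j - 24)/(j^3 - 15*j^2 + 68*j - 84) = (j - 2)/(j - 7)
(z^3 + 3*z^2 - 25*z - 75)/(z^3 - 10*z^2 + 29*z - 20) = (z^2 + 8*z + 15)/(z^2 - 5*z + 4)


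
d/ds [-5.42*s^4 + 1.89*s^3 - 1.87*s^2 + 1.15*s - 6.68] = -21.68*s^3 + 5.67*s^2 - 3.74*s + 1.15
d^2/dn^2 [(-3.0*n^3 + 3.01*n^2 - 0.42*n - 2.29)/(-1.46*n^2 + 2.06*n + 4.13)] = (45.325192*n^3 + 73.5303960000002*n^2 + 280.894872*n - 62.776918)/(3.112136*n^6 - 13.173288*n^5 - 7.823556*n^4 + 65.786512*n^3 + 22.131018*n^2 - 105.411642*n - 70.444997)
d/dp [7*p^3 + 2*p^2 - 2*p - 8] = 21*p^2 + 4*p - 2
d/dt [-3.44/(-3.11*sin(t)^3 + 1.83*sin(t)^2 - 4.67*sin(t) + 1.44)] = (-32.0952*sin(t)^2 + 12.5904*sin(t) - 16.0648)*cos(t)/(3.11*sin(t)^3 - 1.83*sin(t)^2 + 4.67*sin(t) - 1.44)^2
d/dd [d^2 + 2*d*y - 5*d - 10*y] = 2*d + 2*y - 5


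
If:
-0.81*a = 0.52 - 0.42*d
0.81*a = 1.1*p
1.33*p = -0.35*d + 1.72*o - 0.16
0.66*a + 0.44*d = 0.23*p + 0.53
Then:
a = -0.01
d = 1.22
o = 0.33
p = -0.01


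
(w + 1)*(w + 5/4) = w^2 + 9*w/4 + 5/4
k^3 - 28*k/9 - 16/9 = (k - 2)*(k + 2/3)*(k + 4/3)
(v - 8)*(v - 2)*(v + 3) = v^3 - 7*v^2 - 14*v + 48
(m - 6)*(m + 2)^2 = m^3 - 2*m^2 - 20*m - 24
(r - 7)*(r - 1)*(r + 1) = r^3 - 7*r^2 - r + 7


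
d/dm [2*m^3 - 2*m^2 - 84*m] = 6*m^2 - 4*m - 84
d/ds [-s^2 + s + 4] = 1 - 2*s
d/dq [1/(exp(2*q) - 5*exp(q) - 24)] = (5 - 2*exp(q))*exp(q)/(-exp(2*q) + 5*exp(q) + 24)^2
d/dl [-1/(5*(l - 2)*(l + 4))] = 2*(l + 1)/(5*(l - 2)^2*(l + 4)^2)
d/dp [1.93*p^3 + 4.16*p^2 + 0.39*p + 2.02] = 5.79*p^2 + 8.32*p + 0.39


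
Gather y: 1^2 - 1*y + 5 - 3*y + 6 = 12 - 4*y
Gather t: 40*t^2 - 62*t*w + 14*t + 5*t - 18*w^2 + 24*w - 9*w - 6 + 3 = 40*t^2 + t*(19 - 62*w) - 18*w^2 + 15*w - 3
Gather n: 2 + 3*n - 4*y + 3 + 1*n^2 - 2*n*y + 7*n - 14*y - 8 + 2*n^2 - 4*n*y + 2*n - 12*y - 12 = 3*n^2 + n*(12 - 6*y) - 30*y - 15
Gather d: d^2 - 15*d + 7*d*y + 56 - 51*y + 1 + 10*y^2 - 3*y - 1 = d^2 + d*(7*y - 15) + 10*y^2 - 54*y + 56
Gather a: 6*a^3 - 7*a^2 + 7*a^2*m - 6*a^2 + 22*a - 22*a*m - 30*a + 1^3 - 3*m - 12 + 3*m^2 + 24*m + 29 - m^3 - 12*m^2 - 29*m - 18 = 6*a^3 + a^2*(7*m - 13) + a*(-22*m - 8) - m^3 - 9*m^2 - 8*m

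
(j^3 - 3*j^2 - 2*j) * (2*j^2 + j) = 2*j^5 - 5*j^4 - 7*j^3 - 2*j^2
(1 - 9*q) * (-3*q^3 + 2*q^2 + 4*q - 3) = 27*q^4 - 21*q^3 - 34*q^2 + 31*q - 3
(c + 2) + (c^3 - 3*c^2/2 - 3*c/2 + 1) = c^3 - 3*c^2/2 - c/2 + 3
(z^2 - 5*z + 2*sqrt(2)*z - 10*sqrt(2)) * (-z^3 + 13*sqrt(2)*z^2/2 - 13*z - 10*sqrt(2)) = -z^5 + 5*z^4 + 9*sqrt(2)*z^4/2 - 45*sqrt(2)*z^3/2 + 13*z^3 - 65*z^2 - 36*sqrt(2)*z^2 - 40*z + 180*sqrt(2)*z + 200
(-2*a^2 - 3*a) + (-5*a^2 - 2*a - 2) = -7*a^2 - 5*a - 2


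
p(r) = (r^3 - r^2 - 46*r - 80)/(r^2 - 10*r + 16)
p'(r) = (10 - 2*r)*(r^3 - r^2 - 46*r - 80)/(r^2 - 10*r + 16)^2 + (3*r^2 - 2*r - 46)/(r^2 - 10*r + 16)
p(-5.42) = -0.19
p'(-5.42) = 0.49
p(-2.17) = 0.12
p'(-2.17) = -0.61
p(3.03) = 39.21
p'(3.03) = -25.39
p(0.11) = -5.70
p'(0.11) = -6.84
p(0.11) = -5.70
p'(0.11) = -6.84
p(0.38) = -7.90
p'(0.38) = -9.67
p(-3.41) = 0.41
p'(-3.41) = 0.04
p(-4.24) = 0.27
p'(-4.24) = 0.28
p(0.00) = -5.00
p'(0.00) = -6.00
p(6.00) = 22.00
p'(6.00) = -0.75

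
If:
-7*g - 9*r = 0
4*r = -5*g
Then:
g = 0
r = 0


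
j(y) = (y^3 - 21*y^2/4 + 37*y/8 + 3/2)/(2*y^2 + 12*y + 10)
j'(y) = (-4*y - 12)*(y^3 - 21*y^2/4 + 37*y/8 + 3/2)/(2*y^2 + 12*y + 10)^2 + (3*y^2 - 21*y/2 + 37/8)/(2*y^2 + 12*y + 10)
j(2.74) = -0.08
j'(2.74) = 0.00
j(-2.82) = 9.54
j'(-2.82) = -6.46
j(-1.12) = 12.53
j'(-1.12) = 79.57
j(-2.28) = 6.92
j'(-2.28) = -3.48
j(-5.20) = -181.62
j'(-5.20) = -867.79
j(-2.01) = 6.15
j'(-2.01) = -2.24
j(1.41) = 0.01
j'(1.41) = -0.14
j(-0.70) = -1.80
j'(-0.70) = 11.64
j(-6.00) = -43.12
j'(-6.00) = -34.19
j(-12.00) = -16.48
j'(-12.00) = -0.20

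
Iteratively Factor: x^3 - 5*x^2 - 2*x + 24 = (x + 2)*(x^2 - 7*x + 12) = (x - 4)*(x + 2)*(x - 3)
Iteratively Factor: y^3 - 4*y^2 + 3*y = (y)*(y^2 - 4*y + 3) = y*(y - 3)*(y - 1)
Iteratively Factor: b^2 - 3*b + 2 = (b - 1)*(b - 2)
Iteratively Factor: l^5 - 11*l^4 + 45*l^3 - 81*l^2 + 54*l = (l - 3)*(l^4 - 8*l^3 + 21*l^2 - 18*l) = (l - 3)^2*(l^3 - 5*l^2 + 6*l) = l*(l - 3)^2*(l^2 - 5*l + 6) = l*(l - 3)^3*(l - 2)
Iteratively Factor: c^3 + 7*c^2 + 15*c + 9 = (c + 1)*(c^2 + 6*c + 9) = (c + 1)*(c + 3)*(c + 3)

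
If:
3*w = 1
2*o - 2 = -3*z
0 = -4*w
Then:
No Solution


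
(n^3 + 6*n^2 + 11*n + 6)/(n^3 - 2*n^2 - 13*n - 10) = (n + 3)/(n - 5)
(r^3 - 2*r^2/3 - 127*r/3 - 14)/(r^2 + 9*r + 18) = (3*r^2 - 20*r - 7)/(3*(r + 3))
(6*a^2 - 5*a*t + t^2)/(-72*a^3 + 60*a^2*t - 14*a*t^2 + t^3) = (-3*a + t)/(36*a^2 - 12*a*t + t^2)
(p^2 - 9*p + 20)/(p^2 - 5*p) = (p - 4)/p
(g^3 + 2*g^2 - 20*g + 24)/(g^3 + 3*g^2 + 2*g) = (g^3 + 2*g^2 - 20*g + 24)/(g*(g^2 + 3*g + 2))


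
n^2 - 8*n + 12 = (n - 6)*(n - 2)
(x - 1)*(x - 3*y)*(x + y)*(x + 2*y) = x^4 - x^3 - 7*x^2*y^2 - 6*x*y^3 + 7*x*y^2 + 6*y^3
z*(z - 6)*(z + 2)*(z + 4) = z^4 - 28*z^2 - 48*z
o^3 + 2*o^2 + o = o*(o + 1)^2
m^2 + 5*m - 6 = (m - 1)*(m + 6)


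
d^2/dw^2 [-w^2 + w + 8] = -2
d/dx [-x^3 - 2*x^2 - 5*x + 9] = -3*x^2 - 4*x - 5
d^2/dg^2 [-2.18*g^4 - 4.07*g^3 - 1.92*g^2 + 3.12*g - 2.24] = -26.16*g^2 - 24.42*g - 3.84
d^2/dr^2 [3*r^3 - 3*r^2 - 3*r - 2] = 18*r - 6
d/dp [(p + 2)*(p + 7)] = 2*p + 9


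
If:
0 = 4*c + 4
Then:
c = -1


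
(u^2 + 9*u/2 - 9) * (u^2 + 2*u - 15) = u^4 + 13*u^3/2 - 15*u^2 - 171*u/2 + 135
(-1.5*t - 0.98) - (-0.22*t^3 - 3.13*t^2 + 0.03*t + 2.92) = 0.22*t^3 + 3.13*t^2 - 1.53*t - 3.9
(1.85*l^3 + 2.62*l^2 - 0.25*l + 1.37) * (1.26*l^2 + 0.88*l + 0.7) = 2.331*l^5 + 4.9292*l^4 + 3.2856*l^3 + 3.3402*l^2 + 1.0306*l + 0.959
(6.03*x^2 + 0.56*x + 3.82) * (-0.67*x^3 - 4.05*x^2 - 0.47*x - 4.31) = -4.0401*x^5 - 24.7967*x^4 - 7.6615*x^3 - 41.7235*x^2 - 4.209*x - 16.4642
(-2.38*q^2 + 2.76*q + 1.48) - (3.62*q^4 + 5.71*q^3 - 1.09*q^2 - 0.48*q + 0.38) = -3.62*q^4 - 5.71*q^3 - 1.29*q^2 + 3.24*q + 1.1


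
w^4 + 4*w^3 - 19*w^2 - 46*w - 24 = (w - 4)*(w + 1)^2*(w + 6)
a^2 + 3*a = a*(a + 3)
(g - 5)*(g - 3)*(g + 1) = g^3 - 7*g^2 + 7*g + 15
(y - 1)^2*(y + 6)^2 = y^4 + 10*y^3 + 13*y^2 - 60*y + 36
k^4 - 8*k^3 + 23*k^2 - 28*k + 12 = (k - 3)*(k - 2)^2*(k - 1)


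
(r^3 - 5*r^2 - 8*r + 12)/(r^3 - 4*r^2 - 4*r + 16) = (r^2 - 7*r + 6)/(r^2 - 6*r + 8)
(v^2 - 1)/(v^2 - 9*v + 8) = (v + 1)/(v - 8)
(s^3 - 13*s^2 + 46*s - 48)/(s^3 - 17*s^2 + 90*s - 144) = (s - 2)/(s - 6)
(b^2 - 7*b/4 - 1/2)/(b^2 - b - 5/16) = 4*(b - 2)/(4*b - 5)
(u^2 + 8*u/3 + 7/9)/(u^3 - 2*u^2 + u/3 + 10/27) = 3*(3*u + 7)/(9*u^2 - 21*u + 10)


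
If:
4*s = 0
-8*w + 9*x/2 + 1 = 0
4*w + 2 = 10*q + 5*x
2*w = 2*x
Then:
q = 6/35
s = 0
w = 2/7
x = 2/7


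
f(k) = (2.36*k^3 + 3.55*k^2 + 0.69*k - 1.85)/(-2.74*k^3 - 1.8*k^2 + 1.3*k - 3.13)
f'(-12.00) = 0.00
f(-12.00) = -0.80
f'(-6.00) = 0.02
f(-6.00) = -0.75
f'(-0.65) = 0.25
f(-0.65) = 0.36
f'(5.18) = 0.02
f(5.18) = -1.00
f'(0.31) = -1.28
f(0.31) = 0.41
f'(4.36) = 0.03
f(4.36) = -1.02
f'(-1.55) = -66.83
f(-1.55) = -4.33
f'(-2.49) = -0.11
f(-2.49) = -0.73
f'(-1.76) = -3.09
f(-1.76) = -1.25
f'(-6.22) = 0.01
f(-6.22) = -0.75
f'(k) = (7.08*k^2 + 7.1*k + 0.69)/(-2.74*k^3 - 1.8*k^2 + 1.3*k - 3.13) + (8.22*k^2 + 3.6*k - 1.3)*(2.36*k^3 + 3.55*k^2 + 0.69*k - 1.85)/(-2.74*k^3 - 1.8*k^2 + 1.3*k - 3.13)^2 = (5.479*k^4 + 9.9172*k^3 - 31.5104*k^2 - 28.883*k + 0.2453)/(7.5076*k^6 + 9.864*k^5 - 3.884*k^4 + 12.4724*k^3 + 12.958*k^2 - 8.138*k + 9.7969)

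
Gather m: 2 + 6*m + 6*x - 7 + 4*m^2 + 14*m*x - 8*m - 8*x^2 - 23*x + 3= 4*m^2 + m*(14*x - 2) - 8*x^2 - 17*x - 2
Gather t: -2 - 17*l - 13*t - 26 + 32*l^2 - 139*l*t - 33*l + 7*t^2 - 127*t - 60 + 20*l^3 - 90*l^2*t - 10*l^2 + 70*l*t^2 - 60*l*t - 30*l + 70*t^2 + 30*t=20*l^3 + 22*l^2 - 80*l + t^2*(70*l + 77) + t*(-90*l^2 - 199*l - 110) - 88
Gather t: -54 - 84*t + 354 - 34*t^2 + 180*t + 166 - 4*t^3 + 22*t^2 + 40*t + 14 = -4*t^3 - 12*t^2 + 136*t + 480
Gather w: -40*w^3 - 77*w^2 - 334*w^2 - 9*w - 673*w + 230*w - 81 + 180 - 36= -40*w^3 - 411*w^2 - 452*w + 63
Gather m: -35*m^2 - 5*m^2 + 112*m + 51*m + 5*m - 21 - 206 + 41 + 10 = -40*m^2 + 168*m - 176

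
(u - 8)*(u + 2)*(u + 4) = u^3 - 2*u^2 - 40*u - 64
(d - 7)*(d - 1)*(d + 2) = d^3 - 6*d^2 - 9*d + 14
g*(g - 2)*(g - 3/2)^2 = g^4 - 5*g^3 + 33*g^2/4 - 9*g/2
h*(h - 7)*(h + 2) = h^3 - 5*h^2 - 14*h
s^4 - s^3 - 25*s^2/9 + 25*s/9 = s*(s - 5/3)*(s - 1)*(s + 5/3)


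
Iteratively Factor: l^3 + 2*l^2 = (l)*(l^2 + 2*l) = l^2*(l + 2)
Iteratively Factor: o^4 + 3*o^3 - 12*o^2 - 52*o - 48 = (o + 2)*(o^3 + o^2 - 14*o - 24) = (o + 2)^2*(o^2 - o - 12) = (o - 4)*(o + 2)^2*(o + 3)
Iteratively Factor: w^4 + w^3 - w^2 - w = (w - 1)*(w^3 + 2*w^2 + w) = (w - 1)*(w + 1)*(w^2 + w) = w*(w - 1)*(w + 1)*(w + 1)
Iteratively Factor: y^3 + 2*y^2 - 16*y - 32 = (y - 4)*(y^2 + 6*y + 8) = (y - 4)*(y + 2)*(y + 4)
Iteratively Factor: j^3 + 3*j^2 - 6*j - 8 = (j - 2)*(j^2 + 5*j + 4) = (j - 2)*(j + 1)*(j + 4)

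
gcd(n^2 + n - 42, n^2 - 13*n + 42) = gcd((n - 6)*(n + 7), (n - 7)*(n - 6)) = n - 6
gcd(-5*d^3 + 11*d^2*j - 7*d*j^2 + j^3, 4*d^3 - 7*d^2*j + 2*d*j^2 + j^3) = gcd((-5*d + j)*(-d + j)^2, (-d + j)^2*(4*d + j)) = d^2 - 2*d*j + j^2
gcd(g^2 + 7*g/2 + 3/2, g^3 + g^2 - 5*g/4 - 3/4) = g + 1/2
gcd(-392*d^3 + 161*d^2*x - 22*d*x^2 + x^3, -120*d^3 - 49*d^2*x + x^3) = -8*d + x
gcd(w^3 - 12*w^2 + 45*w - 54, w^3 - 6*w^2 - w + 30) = w - 3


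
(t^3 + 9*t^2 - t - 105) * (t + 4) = t^4 + 13*t^3 + 35*t^2 - 109*t - 420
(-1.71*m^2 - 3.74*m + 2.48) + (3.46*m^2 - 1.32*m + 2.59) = 1.75*m^2 - 5.06*m + 5.07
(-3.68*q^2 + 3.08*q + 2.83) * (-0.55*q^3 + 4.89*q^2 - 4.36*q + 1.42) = 2.024*q^5 - 19.6892*q^4 + 29.5495*q^3 - 4.8157*q^2 - 7.9652*q + 4.0186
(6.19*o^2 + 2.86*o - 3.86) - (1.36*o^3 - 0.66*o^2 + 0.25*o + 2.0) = -1.36*o^3 + 6.85*o^2 + 2.61*o - 5.86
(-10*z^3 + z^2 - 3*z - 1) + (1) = -10*z^3 + z^2 - 3*z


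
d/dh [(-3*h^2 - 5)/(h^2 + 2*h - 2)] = 2*(-3*h^2 + 11*h + 5)/(h^4 + 4*h^3 - 8*h + 4)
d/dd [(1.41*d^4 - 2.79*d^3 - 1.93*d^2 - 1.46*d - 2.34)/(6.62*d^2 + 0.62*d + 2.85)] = (18.6684*d^5 - 15.8472*d^4 + 12.6144*d^3 - 15.3859*d^2 + 19.9806*d - 2.7102)/(43.8244*d^4 + 8.2088*d^3 + 38.1184*d^2 + 3.534*d + 8.1225)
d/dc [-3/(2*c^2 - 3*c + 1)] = 3*(4*c - 3)/(2*c^2 - 3*c + 1)^2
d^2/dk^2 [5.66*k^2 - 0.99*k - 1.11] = 11.3200000000000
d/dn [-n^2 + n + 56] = 1 - 2*n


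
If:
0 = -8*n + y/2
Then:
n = y/16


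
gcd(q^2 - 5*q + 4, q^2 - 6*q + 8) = q - 4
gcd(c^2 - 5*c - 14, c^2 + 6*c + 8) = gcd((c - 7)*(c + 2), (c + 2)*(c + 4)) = c + 2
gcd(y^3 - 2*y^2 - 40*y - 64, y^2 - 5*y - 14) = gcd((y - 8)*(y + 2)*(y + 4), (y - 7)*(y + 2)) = y + 2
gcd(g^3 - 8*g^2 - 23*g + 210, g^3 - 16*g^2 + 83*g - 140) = g - 7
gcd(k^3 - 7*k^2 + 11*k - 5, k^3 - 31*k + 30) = k^2 - 6*k + 5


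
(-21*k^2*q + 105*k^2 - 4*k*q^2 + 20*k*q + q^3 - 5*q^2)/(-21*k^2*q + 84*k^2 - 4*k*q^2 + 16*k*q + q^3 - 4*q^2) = (q - 5)/(q - 4)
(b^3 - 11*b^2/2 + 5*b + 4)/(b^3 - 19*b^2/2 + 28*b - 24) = (2*b^2 - 3*b - 2)/(2*b^2 - 11*b + 12)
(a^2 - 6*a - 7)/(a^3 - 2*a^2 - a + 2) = (a - 7)/(a^2 - 3*a + 2)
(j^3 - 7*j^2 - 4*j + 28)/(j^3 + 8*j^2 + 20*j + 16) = (j^2 - 9*j + 14)/(j^2 + 6*j + 8)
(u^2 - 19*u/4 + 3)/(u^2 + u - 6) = (u^2 - 19*u/4 + 3)/(u^2 + u - 6)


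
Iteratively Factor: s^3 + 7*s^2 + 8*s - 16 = (s + 4)*(s^2 + 3*s - 4) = (s - 1)*(s + 4)*(s + 4)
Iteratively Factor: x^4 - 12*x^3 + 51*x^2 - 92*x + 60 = (x - 2)*(x^3 - 10*x^2 + 31*x - 30) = (x - 5)*(x - 2)*(x^2 - 5*x + 6) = (x - 5)*(x - 3)*(x - 2)*(x - 2)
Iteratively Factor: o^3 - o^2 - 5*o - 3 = (o + 1)*(o^2 - 2*o - 3) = (o + 1)^2*(o - 3)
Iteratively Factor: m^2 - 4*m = (m - 4)*(m)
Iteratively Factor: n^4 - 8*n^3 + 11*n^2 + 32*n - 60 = (n - 5)*(n^3 - 3*n^2 - 4*n + 12) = (n - 5)*(n - 2)*(n^2 - n - 6) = (n - 5)*(n - 3)*(n - 2)*(n + 2)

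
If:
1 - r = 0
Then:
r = 1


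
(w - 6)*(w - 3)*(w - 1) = w^3 - 10*w^2 + 27*w - 18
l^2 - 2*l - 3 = (l - 3)*(l + 1)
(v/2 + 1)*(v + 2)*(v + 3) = v^3/2 + 7*v^2/2 + 8*v + 6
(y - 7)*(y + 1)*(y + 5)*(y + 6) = y^4 + 5*y^3 - 43*y^2 - 257*y - 210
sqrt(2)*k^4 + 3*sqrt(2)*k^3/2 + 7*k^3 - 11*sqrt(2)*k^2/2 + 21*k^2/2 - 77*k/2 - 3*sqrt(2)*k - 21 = (k - 2)*(k + 3)*(k + 7*sqrt(2)/2)*(sqrt(2)*k + sqrt(2)/2)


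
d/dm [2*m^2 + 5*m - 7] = 4*m + 5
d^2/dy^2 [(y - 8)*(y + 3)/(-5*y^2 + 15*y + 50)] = 4*(y^3 + 21*y^2 - 33*y + 103)/(5*(y^6 - 9*y^5 - 3*y^4 + 153*y^3 + 30*y^2 - 900*y - 1000))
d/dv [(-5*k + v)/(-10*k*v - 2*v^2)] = (-v*(5*k + v) - (5*k - v)*(5*k + 2*v))/(2*v^2*(5*k + v)^2)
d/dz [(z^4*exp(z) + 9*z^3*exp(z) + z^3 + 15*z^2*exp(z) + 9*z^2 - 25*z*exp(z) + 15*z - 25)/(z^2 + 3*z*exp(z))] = (z^6*exp(z) + 11*z^5*exp(z) + 9*z^4*exp(2*z) + 21*z^4*exp(z) + z^4 + 54*z^3*exp(2*z) - 46*z^3*exp(z) + 45*z^2*exp(2*z) + 7*z^2*exp(z) - 15*z^2 + 75*z*exp(z) + 50*z + 75*exp(z))/(z^2*(z^2 + 6*z*exp(z) + 9*exp(2*z)))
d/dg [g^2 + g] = 2*g + 1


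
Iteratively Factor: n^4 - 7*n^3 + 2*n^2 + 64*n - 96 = (n - 2)*(n^3 - 5*n^2 - 8*n + 48) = (n - 4)*(n - 2)*(n^2 - n - 12) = (n - 4)*(n - 2)*(n + 3)*(n - 4)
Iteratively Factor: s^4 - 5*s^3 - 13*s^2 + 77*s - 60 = (s - 1)*(s^3 - 4*s^2 - 17*s + 60) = (s - 5)*(s - 1)*(s^2 + s - 12) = (s - 5)*(s - 3)*(s - 1)*(s + 4)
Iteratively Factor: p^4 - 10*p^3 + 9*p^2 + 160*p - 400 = (p - 5)*(p^3 - 5*p^2 - 16*p + 80) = (p - 5)^2*(p^2 - 16) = (p - 5)^2*(p - 4)*(p + 4)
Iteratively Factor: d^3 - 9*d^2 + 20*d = (d - 4)*(d^2 - 5*d) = d*(d - 4)*(d - 5)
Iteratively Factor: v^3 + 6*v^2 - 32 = (v - 2)*(v^2 + 8*v + 16) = (v - 2)*(v + 4)*(v + 4)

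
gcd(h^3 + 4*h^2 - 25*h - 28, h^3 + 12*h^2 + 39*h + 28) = h^2 + 8*h + 7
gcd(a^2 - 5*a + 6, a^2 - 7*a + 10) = a - 2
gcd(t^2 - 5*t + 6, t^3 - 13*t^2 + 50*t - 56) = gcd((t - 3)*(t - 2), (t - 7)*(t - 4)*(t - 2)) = t - 2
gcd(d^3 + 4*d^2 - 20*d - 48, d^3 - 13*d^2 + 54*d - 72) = d - 4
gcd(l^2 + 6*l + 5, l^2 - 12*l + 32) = 1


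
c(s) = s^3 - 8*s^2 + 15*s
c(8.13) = 130.54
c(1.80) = 6.91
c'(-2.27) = 66.78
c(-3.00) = -144.00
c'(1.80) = -4.08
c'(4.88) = 8.36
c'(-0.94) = 32.69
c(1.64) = 7.49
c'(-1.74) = 51.92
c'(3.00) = -6.00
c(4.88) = -1.10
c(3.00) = 0.00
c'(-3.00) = 90.00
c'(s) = 3*s^2 - 16*s + 15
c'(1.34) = -1.05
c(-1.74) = -55.59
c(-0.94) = -22.00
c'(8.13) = 83.21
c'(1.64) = -3.17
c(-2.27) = -86.97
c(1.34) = 8.14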